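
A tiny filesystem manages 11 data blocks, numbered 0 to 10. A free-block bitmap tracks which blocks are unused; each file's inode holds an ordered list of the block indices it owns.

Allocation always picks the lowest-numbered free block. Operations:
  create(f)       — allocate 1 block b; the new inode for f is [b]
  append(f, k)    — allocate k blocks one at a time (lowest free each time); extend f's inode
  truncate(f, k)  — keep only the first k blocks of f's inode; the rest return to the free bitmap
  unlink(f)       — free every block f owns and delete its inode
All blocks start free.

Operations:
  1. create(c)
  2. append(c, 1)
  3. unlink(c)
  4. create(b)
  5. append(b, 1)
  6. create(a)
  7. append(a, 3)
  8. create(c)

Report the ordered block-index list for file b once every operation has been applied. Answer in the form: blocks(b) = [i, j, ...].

blocks(b) = [0, 1]

[1] create(c) — c=0 (map F..........)
[2] append(c, 1) — c=0,1 (map FF.........)
[3] unlink(c) —  (map ...........)
[4] create(b) — b=0 (map F..........)
[5] append(b, 1) — b=0,1 (map FF.........)
[6] create(a) — a=2 b=0,1 (map FFF........)
[7] append(a, 3) — a=2,3,4,5 b=0,1 (map FFFFFF.....)
[8] create(c) — a=2,3,4,5 b=0,1 c=6 (map FFFFFFF....)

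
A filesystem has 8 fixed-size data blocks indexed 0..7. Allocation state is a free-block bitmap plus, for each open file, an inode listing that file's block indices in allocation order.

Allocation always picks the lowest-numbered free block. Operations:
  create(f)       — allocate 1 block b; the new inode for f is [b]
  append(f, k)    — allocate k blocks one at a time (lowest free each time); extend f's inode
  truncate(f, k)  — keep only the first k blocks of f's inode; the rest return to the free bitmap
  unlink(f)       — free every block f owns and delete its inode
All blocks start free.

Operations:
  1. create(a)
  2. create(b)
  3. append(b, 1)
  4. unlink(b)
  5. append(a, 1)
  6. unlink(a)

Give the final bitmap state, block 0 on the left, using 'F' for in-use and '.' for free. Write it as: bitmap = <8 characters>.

after create(a) → a:[0]  free=[F.......]
after create(b) → a:[0], b:[1]  free=[FF......]
after append(b, 1) → a:[0], b:[1, 2]  free=[FFF.....]
after unlink(b) → a:[0]  free=[F.......]
after append(a, 1) → a:[0, 1]  free=[FF......]
after unlink(a) →   free=[........]

bitmap = ........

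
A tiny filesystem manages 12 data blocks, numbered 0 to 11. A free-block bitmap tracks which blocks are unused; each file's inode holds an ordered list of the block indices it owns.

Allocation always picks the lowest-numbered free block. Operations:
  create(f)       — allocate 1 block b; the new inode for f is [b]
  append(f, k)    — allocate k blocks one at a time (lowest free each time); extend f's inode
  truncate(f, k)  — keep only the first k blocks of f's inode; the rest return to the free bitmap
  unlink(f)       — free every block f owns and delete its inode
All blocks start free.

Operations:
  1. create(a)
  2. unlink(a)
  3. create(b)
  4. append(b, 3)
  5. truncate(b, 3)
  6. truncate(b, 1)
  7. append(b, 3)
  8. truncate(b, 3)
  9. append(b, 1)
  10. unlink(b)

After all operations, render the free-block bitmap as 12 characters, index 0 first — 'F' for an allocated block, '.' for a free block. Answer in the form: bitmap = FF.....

bitmap = ............

create(a): bitmap=F........... | a=[0]
unlink(a): bitmap=............ | 
create(b): bitmap=F........... | b=[0]
append(b, 3): bitmap=FFFF........ | b=[0, 1, 2, 3]
truncate(b, 3): bitmap=FFF......... | b=[0, 1, 2]
truncate(b, 1): bitmap=F........... | b=[0]
append(b, 3): bitmap=FFFF........ | b=[0, 1, 2, 3]
truncate(b, 3): bitmap=FFF......... | b=[0, 1, 2]
append(b, 1): bitmap=FFFF........ | b=[0, 1, 2, 3]
unlink(b): bitmap=............ | 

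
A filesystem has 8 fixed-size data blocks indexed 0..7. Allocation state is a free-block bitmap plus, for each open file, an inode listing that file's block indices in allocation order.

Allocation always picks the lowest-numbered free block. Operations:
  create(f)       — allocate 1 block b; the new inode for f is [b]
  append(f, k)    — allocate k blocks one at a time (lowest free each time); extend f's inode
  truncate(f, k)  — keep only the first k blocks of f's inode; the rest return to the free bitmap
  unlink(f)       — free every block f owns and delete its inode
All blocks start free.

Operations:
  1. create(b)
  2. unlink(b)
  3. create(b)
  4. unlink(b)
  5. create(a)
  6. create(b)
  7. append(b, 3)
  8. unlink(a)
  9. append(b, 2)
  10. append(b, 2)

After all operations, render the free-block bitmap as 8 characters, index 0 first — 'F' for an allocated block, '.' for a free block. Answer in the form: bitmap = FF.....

[1] create(b) — b=0 (map F.......)
[2] unlink(b) —  (map ........)
[3] create(b) — b=0 (map F.......)
[4] unlink(b) —  (map ........)
[5] create(a) — a=0 (map F.......)
[6] create(b) — a=0 b=1 (map FF......)
[7] append(b, 3) — a=0 b=1,2,3,4 (map FFFFF...)
[8] unlink(a) — b=1,2,3,4 (map .FFFF...)
[9] append(b, 2) — b=1,2,3,4,0,5 (map FFFFFF..)
[10] append(b, 2) — b=1,2,3,4,0,5,6,7 (map FFFFFFFF)

bitmap = FFFFFFFF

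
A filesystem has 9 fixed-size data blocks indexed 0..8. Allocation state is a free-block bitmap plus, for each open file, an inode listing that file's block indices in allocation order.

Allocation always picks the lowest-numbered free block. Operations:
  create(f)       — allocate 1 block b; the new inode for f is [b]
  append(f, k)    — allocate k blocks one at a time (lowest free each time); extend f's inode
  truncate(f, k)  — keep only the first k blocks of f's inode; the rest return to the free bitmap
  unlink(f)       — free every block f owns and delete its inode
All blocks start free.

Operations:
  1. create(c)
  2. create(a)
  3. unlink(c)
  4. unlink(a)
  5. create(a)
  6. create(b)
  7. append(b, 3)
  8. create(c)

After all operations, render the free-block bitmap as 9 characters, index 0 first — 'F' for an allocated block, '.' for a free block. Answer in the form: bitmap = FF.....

after create(c) → c:[0]  free=[F........]
after create(a) → a:[1], c:[0]  free=[FF.......]
after unlink(c) → a:[1]  free=[.F.......]
after unlink(a) →   free=[.........]
after create(a) → a:[0]  free=[F........]
after create(b) → a:[0], b:[1]  free=[FF.......]
after append(b, 3) → a:[0], b:[1, 2, 3, 4]  free=[FFFFF....]
after create(c) → a:[0], b:[1, 2, 3, 4], c:[5]  free=[FFFFFF...]

bitmap = FFFFFF...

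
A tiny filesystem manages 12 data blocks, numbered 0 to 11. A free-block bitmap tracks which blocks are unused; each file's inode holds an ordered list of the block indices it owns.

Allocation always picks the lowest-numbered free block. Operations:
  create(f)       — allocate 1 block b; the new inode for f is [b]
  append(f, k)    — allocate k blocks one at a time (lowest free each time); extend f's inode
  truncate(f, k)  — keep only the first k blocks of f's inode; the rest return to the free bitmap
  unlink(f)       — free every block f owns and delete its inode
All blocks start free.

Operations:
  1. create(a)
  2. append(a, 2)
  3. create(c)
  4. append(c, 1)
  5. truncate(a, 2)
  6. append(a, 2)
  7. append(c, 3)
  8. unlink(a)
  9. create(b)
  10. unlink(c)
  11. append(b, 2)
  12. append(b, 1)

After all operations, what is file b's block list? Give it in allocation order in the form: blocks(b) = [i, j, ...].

blocks(b) = [0, 1, 2, 3]

[1] create(a) — a=0 (map F...........)
[2] append(a, 2) — a=0,1,2 (map FFF.........)
[3] create(c) — a=0,1,2 c=3 (map FFFF........)
[4] append(c, 1) — a=0,1,2 c=3,4 (map FFFFF.......)
[5] truncate(a, 2) — a=0,1 c=3,4 (map FF.FF.......)
[6] append(a, 2) — a=0,1,2,5 c=3,4 (map FFFFFF......)
[7] append(c, 3) — a=0,1,2,5 c=3,4,6,7,8 (map FFFFFFFFF...)
[8] unlink(a) — c=3,4,6,7,8 (map ...FF.FFF...)
[9] create(b) — b=0 c=3,4,6,7,8 (map F..FF.FFF...)
[10] unlink(c) — b=0 (map F...........)
[11] append(b, 2) — b=0,1,2 (map FFF.........)
[12] append(b, 1) — b=0,1,2,3 (map FFFF........)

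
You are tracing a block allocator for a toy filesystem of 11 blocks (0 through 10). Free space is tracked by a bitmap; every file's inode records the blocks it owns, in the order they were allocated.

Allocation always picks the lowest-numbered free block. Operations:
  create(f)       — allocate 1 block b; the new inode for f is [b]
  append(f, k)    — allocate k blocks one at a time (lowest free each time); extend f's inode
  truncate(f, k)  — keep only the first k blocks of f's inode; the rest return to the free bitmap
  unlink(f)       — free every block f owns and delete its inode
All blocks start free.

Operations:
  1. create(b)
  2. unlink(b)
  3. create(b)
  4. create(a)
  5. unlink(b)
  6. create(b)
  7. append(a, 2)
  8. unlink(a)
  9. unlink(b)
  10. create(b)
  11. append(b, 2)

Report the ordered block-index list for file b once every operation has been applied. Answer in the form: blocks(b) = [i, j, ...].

create(b): bitmap=F.......... | b=[0]
unlink(b): bitmap=........... | 
create(b): bitmap=F.......... | b=[0]
create(a): bitmap=FF......... | a=[1] b=[0]
unlink(b): bitmap=.F......... | a=[1]
create(b): bitmap=FF......... | a=[1] b=[0]
append(a, 2): bitmap=FFFF....... | a=[1, 2, 3] b=[0]
unlink(a): bitmap=F.......... | b=[0]
unlink(b): bitmap=........... | 
create(b): bitmap=F.......... | b=[0]
append(b, 2): bitmap=FFF........ | b=[0, 1, 2]

blocks(b) = [0, 1, 2]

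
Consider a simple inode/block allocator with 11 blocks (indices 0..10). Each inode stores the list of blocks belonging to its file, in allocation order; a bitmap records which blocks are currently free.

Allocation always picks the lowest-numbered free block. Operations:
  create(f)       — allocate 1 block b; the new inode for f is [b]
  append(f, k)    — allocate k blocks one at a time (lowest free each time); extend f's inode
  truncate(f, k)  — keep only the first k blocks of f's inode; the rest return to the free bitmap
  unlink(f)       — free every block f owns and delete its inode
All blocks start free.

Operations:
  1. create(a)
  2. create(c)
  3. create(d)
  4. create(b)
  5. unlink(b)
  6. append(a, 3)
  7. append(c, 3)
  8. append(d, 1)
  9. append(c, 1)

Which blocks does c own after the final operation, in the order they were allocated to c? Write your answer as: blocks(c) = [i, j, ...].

blocks(c) = [1, 6, 7, 8, 10]

create(a): bitmap=F.......... | a=[0]
create(c): bitmap=FF......... | a=[0] c=[1]
create(d): bitmap=FFF........ | a=[0] c=[1] d=[2]
create(b): bitmap=FFFF....... | a=[0] b=[3] c=[1] d=[2]
unlink(b): bitmap=FFF........ | a=[0] c=[1] d=[2]
append(a, 3): bitmap=FFFFFF..... | a=[0, 3, 4, 5] c=[1] d=[2]
append(c, 3): bitmap=FFFFFFFFF.. | a=[0, 3, 4, 5] c=[1, 6, 7, 8] d=[2]
append(d, 1): bitmap=FFFFFFFFFF. | a=[0, 3, 4, 5] c=[1, 6, 7, 8] d=[2, 9]
append(c, 1): bitmap=FFFFFFFFFFF | a=[0, 3, 4, 5] c=[1, 6, 7, 8, 10] d=[2, 9]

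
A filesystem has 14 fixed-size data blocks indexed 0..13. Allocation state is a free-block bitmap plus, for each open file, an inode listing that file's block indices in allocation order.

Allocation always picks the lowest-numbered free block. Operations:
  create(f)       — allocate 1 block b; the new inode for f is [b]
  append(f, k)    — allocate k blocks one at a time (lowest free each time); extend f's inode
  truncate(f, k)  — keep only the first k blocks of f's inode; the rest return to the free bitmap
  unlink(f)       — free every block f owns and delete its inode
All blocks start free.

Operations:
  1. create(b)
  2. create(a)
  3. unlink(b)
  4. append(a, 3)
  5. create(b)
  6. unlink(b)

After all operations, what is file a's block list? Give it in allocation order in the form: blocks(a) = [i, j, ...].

after create(b) → b:[0]  free=[F.............]
after create(a) → a:[1], b:[0]  free=[FF............]
after unlink(b) → a:[1]  free=[.F............]
after append(a, 3) → a:[1, 0, 2, 3]  free=[FFFF..........]
after create(b) → a:[1, 0, 2, 3], b:[4]  free=[FFFFF.........]
after unlink(b) → a:[1, 0, 2, 3]  free=[FFFF..........]

blocks(a) = [1, 0, 2, 3]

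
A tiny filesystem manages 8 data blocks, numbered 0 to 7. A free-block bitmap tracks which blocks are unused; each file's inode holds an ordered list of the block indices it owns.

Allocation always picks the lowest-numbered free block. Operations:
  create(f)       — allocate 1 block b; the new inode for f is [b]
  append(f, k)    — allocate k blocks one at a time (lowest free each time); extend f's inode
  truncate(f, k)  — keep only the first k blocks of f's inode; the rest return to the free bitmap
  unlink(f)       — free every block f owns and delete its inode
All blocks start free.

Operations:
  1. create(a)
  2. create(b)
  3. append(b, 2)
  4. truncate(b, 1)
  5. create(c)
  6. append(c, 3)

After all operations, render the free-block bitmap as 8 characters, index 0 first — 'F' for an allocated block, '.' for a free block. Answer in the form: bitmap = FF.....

bitmap = FFFFFF..

  1. create(a)  ⇒  F.......  {a→[0]}
  2. create(b)  ⇒  FF......  {a→[0]; b→[1]}
  3. append(b, 2)  ⇒  FFFF....  {a→[0]; b→[1, 2, 3]}
  4. truncate(b, 1)  ⇒  FF......  {a→[0]; b→[1]}
  5. create(c)  ⇒  FFF.....  {a→[0]; b→[1]; c→[2]}
  6. append(c, 3)  ⇒  FFFFFF..  {a→[0]; b→[1]; c→[2, 3, 4, 5]}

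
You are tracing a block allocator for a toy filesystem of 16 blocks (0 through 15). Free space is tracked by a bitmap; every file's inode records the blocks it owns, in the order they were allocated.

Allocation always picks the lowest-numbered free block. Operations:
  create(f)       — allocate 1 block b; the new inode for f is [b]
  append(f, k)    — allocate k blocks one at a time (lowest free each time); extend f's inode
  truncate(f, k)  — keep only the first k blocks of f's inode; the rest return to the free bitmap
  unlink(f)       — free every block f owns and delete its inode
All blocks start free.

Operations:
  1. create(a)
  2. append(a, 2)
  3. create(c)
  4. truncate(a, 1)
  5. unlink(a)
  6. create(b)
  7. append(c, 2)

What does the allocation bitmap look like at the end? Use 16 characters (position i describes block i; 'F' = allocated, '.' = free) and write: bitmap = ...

bitmap = FFFF............

after create(a) → a:[0]  free=[F...............]
after append(a, 2) → a:[0, 1, 2]  free=[FFF.............]
after create(c) → a:[0, 1, 2], c:[3]  free=[FFFF............]
after truncate(a, 1) → a:[0], c:[3]  free=[F..F............]
after unlink(a) → c:[3]  free=[...F............]
after create(b) → b:[0], c:[3]  free=[F..F............]
after append(c, 2) → b:[0], c:[3, 1, 2]  free=[FFFF............]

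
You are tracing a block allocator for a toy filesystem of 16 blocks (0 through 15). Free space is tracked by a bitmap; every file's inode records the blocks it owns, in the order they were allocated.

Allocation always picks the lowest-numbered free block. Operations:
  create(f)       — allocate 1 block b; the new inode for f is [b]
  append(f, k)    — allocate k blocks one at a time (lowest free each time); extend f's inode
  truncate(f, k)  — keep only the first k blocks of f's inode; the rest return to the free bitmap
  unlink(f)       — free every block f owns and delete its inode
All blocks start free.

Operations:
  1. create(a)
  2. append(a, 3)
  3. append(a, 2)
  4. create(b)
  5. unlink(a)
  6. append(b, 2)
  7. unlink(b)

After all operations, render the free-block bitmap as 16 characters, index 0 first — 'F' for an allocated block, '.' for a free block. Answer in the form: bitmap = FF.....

[1] create(a) — a=0 (map F...............)
[2] append(a, 3) — a=0,1,2,3 (map FFFF............)
[3] append(a, 2) — a=0,1,2,3,4,5 (map FFFFFF..........)
[4] create(b) — a=0,1,2,3,4,5 b=6 (map FFFFFFF.........)
[5] unlink(a) — b=6 (map ......F.........)
[6] append(b, 2) — b=6,0,1 (map FF....F.........)
[7] unlink(b) —  (map ................)

bitmap = ................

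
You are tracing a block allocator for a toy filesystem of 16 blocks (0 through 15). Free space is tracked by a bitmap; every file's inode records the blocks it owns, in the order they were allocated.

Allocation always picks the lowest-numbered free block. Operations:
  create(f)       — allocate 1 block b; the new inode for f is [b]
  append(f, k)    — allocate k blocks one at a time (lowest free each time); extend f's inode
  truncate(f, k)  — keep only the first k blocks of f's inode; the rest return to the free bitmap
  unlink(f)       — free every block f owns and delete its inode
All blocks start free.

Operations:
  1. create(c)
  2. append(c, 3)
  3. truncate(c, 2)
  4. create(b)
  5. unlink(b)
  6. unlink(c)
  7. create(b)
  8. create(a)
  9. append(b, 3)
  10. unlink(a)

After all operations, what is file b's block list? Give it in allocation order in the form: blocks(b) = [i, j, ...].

blocks(b) = [0, 2, 3, 4]

create(c): bitmap=F............... | c=[0]
append(c, 3): bitmap=FFFF............ | c=[0, 1, 2, 3]
truncate(c, 2): bitmap=FF.............. | c=[0, 1]
create(b): bitmap=FFF............. | b=[2] c=[0, 1]
unlink(b): bitmap=FF.............. | c=[0, 1]
unlink(c): bitmap=................ | 
create(b): bitmap=F............... | b=[0]
create(a): bitmap=FF.............. | a=[1] b=[0]
append(b, 3): bitmap=FFFFF........... | a=[1] b=[0, 2, 3, 4]
unlink(a): bitmap=F.FFF........... | b=[0, 2, 3, 4]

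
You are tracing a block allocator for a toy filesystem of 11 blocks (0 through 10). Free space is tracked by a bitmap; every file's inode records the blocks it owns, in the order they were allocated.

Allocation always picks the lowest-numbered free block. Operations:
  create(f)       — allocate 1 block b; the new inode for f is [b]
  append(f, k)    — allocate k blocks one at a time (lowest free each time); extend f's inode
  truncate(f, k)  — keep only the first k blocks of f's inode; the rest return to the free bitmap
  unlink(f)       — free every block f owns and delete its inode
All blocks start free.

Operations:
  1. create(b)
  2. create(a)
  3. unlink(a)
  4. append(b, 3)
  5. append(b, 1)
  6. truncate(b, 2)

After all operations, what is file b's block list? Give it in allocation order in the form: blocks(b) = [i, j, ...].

blocks(b) = [0, 1]

  1. create(b)  ⇒  F..........  {b→[0]}
  2. create(a)  ⇒  FF.........  {a→[1]; b→[0]}
  3. unlink(a)  ⇒  F..........  {b→[0]}
  4. append(b, 3)  ⇒  FFFF.......  {b→[0, 1, 2, 3]}
  5. append(b, 1)  ⇒  FFFFF......  {b→[0, 1, 2, 3, 4]}
  6. truncate(b, 2)  ⇒  FF.........  {b→[0, 1]}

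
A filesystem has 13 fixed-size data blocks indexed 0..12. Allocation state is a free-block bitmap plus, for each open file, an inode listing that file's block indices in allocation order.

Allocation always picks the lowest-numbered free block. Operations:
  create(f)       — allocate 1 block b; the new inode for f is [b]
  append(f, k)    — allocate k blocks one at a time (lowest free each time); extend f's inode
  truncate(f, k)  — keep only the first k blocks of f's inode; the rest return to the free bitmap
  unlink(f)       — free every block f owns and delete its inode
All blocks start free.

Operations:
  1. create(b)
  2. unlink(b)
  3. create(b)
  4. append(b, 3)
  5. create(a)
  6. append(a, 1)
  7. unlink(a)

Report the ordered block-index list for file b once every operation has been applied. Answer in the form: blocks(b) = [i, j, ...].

blocks(b) = [0, 1, 2, 3]

create(b): bitmap=F............ | b=[0]
unlink(b): bitmap=............. | 
create(b): bitmap=F............ | b=[0]
append(b, 3): bitmap=FFFF......... | b=[0, 1, 2, 3]
create(a): bitmap=FFFFF........ | a=[4] b=[0, 1, 2, 3]
append(a, 1): bitmap=FFFFFF....... | a=[4, 5] b=[0, 1, 2, 3]
unlink(a): bitmap=FFFF......... | b=[0, 1, 2, 3]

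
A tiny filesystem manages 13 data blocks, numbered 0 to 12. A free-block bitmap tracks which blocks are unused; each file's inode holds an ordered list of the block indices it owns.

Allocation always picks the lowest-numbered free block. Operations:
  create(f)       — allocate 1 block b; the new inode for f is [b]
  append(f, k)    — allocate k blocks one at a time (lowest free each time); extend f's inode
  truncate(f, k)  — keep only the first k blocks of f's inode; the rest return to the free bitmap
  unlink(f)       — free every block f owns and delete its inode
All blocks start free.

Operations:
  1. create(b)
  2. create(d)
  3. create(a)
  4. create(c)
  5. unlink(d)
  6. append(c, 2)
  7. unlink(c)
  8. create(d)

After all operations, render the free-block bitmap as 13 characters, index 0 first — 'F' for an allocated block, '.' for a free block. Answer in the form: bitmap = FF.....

after create(b) → b:[0]  free=[F............]
after create(d) → b:[0], d:[1]  free=[FF...........]
after create(a) → a:[2], b:[0], d:[1]  free=[FFF..........]
after create(c) → a:[2], b:[0], c:[3], d:[1]  free=[FFFF.........]
after unlink(d) → a:[2], b:[0], c:[3]  free=[F.FF.........]
after append(c, 2) → a:[2], b:[0], c:[3, 1, 4]  free=[FFFFF........]
after unlink(c) → a:[2], b:[0]  free=[F.F..........]
after create(d) → a:[2], b:[0], d:[1]  free=[FFF..........]

bitmap = FFF..........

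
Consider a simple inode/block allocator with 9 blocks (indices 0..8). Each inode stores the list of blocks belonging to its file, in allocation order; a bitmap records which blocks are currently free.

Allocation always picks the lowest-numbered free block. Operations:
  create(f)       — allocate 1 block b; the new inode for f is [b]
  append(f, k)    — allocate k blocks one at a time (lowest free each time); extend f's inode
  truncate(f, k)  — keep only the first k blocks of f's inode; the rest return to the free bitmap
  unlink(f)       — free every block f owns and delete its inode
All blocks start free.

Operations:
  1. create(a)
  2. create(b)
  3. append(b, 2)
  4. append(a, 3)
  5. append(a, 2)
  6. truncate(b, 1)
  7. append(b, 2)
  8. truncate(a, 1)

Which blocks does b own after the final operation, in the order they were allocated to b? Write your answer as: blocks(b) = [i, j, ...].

create(a): bitmap=F........ | a=[0]
create(b): bitmap=FF....... | a=[0] b=[1]
append(b, 2): bitmap=FFFF..... | a=[0] b=[1, 2, 3]
append(a, 3): bitmap=FFFFFFF.. | a=[0, 4, 5, 6] b=[1, 2, 3]
append(a, 2): bitmap=FFFFFFFFF | a=[0, 4, 5, 6, 7, 8] b=[1, 2, 3]
truncate(b, 1): bitmap=FF..FFFFF | a=[0, 4, 5, 6, 7, 8] b=[1]
append(b, 2): bitmap=FFFFFFFFF | a=[0, 4, 5, 6, 7, 8] b=[1, 2, 3]
truncate(a, 1): bitmap=FFFF..... | a=[0] b=[1, 2, 3]

blocks(b) = [1, 2, 3]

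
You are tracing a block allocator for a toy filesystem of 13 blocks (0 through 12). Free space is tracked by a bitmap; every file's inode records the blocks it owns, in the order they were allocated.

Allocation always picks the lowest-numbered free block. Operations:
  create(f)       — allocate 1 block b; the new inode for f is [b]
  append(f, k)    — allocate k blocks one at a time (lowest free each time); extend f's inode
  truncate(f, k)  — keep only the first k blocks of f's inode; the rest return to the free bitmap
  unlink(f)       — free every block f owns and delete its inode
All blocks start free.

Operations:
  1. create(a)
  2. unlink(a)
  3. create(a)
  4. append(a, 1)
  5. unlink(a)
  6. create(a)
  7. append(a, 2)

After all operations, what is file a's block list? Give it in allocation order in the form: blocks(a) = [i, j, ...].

after create(a) → a:[0]  free=[F............]
after unlink(a) →   free=[.............]
after create(a) → a:[0]  free=[F............]
after append(a, 1) → a:[0, 1]  free=[FF...........]
after unlink(a) →   free=[.............]
after create(a) → a:[0]  free=[F............]
after append(a, 2) → a:[0, 1, 2]  free=[FFF..........]

blocks(a) = [0, 1, 2]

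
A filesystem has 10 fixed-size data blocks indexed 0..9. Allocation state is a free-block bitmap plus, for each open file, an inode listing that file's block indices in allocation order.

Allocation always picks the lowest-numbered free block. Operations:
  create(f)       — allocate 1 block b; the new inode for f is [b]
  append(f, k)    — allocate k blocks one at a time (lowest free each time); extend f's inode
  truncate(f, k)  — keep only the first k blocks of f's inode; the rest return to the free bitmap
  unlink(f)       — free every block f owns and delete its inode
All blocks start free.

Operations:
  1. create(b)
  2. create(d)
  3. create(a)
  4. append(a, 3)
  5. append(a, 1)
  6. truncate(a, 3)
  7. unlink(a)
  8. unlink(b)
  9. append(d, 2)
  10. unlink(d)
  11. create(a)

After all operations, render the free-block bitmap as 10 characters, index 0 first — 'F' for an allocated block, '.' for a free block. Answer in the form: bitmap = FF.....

bitmap = F.........

after create(b) → b:[0]  free=[F.........]
after create(d) → b:[0], d:[1]  free=[FF........]
after create(a) → a:[2], b:[0], d:[1]  free=[FFF.......]
after append(a, 3) → a:[2, 3, 4, 5], b:[0], d:[1]  free=[FFFFFF....]
after append(a, 1) → a:[2, 3, 4, 5, 6], b:[0], d:[1]  free=[FFFFFFF...]
after truncate(a, 3) → a:[2, 3, 4], b:[0], d:[1]  free=[FFFFF.....]
after unlink(a) → b:[0], d:[1]  free=[FF........]
after unlink(b) → d:[1]  free=[.F........]
after append(d, 2) → d:[1, 0, 2]  free=[FFF.......]
after unlink(d) →   free=[..........]
after create(a) → a:[0]  free=[F.........]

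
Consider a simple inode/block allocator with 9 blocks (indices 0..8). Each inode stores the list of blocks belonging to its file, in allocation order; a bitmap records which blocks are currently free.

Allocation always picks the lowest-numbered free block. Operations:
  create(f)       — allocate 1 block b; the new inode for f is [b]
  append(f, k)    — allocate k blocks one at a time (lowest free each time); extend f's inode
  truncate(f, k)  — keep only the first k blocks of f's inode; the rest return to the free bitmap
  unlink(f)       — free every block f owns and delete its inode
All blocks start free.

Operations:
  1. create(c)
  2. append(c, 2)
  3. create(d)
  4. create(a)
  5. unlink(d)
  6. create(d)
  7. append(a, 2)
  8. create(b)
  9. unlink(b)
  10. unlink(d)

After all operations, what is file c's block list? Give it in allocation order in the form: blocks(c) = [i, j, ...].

blocks(c) = [0, 1, 2]

create(c): bitmap=F........ | c=[0]
append(c, 2): bitmap=FFF...... | c=[0, 1, 2]
create(d): bitmap=FFFF..... | c=[0, 1, 2] d=[3]
create(a): bitmap=FFFFF.... | a=[4] c=[0, 1, 2] d=[3]
unlink(d): bitmap=FFF.F.... | a=[4] c=[0, 1, 2]
create(d): bitmap=FFFFF.... | a=[4] c=[0, 1, 2] d=[3]
append(a, 2): bitmap=FFFFFFF.. | a=[4, 5, 6] c=[0, 1, 2] d=[3]
create(b): bitmap=FFFFFFFF. | a=[4, 5, 6] b=[7] c=[0, 1, 2] d=[3]
unlink(b): bitmap=FFFFFFF.. | a=[4, 5, 6] c=[0, 1, 2] d=[3]
unlink(d): bitmap=FFF.FFF.. | a=[4, 5, 6] c=[0, 1, 2]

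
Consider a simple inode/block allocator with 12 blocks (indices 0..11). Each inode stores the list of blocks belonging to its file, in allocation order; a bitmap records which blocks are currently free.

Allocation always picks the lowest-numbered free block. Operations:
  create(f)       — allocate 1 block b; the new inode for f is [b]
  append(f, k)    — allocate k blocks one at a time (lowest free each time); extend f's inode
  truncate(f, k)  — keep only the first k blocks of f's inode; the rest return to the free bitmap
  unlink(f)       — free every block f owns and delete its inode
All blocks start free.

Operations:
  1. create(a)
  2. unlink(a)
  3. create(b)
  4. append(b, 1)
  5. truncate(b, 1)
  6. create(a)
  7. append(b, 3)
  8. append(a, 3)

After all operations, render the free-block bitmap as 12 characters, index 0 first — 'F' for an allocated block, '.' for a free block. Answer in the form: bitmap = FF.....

[1] create(a) — a=0 (map F...........)
[2] unlink(a) —  (map ............)
[3] create(b) — b=0 (map F...........)
[4] append(b, 1) — b=0,1 (map FF..........)
[5] truncate(b, 1) — b=0 (map F...........)
[6] create(a) — a=1 b=0 (map FF..........)
[7] append(b, 3) — a=1 b=0,2,3,4 (map FFFFF.......)
[8] append(a, 3) — a=1,5,6,7 b=0,2,3,4 (map FFFFFFFF....)

bitmap = FFFFFFFF....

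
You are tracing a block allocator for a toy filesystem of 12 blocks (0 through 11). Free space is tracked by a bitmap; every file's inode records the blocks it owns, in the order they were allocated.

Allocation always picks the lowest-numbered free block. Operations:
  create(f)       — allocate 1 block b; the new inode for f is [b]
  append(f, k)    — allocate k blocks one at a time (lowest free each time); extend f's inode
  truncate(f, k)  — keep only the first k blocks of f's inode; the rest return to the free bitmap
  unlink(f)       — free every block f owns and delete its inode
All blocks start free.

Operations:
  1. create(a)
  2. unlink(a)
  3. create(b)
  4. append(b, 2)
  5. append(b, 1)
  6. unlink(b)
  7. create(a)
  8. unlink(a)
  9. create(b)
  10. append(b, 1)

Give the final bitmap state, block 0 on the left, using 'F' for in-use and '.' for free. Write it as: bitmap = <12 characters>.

  1. create(a)  ⇒  F...........  {a→[0]}
  2. unlink(a)  ⇒  ............  {}
  3. create(b)  ⇒  F...........  {b→[0]}
  4. append(b, 2)  ⇒  FFF.........  {b→[0, 1, 2]}
  5. append(b, 1)  ⇒  FFFF........  {b→[0, 1, 2, 3]}
  6. unlink(b)  ⇒  ............  {}
  7. create(a)  ⇒  F...........  {a→[0]}
  8. unlink(a)  ⇒  ............  {}
  9. create(b)  ⇒  F...........  {b→[0]}
  10. append(b, 1)  ⇒  FF..........  {b→[0, 1]}

bitmap = FF..........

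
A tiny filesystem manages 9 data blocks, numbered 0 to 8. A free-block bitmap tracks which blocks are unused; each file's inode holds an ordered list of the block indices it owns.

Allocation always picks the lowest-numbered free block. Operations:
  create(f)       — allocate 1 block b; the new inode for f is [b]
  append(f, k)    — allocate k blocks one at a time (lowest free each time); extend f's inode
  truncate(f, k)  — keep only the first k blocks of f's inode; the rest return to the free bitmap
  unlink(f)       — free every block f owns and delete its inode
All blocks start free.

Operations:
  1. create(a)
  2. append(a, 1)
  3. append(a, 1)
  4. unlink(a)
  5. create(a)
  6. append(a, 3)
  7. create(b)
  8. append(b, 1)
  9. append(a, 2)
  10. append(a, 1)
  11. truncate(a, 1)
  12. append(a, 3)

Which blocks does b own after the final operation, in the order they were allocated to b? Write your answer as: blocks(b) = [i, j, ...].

[1] create(a) — a=0 (map F........)
[2] append(a, 1) — a=0,1 (map FF.......)
[3] append(a, 1) — a=0,1,2 (map FFF......)
[4] unlink(a) —  (map .........)
[5] create(a) — a=0 (map F........)
[6] append(a, 3) — a=0,1,2,3 (map FFFF.....)
[7] create(b) — a=0,1,2,3 b=4 (map FFFFF....)
[8] append(b, 1) — a=0,1,2,3 b=4,5 (map FFFFFF...)
[9] append(a, 2) — a=0,1,2,3,6,7 b=4,5 (map FFFFFFFF.)
[10] append(a, 1) — a=0,1,2,3,6,7,8 b=4,5 (map FFFFFFFFF)
[11] truncate(a, 1) — a=0 b=4,5 (map F...FF...)
[12] append(a, 3) — a=0,1,2,3 b=4,5 (map FFFFFF...)

blocks(b) = [4, 5]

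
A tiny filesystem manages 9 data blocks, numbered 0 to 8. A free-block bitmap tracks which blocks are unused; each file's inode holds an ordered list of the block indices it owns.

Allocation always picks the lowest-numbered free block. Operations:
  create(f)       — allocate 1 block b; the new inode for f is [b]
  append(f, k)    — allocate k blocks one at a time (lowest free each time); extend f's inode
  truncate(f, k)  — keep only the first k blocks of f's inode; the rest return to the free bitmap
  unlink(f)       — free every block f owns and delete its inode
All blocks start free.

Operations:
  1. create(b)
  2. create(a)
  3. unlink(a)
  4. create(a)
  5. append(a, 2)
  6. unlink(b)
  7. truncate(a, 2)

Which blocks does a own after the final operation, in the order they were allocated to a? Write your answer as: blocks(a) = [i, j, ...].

[1] create(b) — b=0 (map F........)
[2] create(a) — a=1 b=0 (map FF.......)
[3] unlink(a) — b=0 (map F........)
[4] create(a) — a=1 b=0 (map FF.......)
[5] append(a, 2) — a=1,2,3 b=0 (map FFFF.....)
[6] unlink(b) — a=1,2,3 (map .FFF.....)
[7] truncate(a, 2) — a=1,2 (map .FF......)

blocks(a) = [1, 2]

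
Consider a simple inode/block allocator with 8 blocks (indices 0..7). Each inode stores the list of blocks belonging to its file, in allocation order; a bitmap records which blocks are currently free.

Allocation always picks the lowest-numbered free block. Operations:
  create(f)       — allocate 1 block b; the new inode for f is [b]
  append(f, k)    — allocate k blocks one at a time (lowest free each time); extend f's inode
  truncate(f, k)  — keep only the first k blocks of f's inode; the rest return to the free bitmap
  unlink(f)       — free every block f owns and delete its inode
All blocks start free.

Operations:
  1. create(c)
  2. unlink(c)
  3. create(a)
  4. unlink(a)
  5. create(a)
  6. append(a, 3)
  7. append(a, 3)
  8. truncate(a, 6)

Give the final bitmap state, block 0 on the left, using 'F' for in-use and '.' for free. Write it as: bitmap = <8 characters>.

bitmap = FFFFFF..

[1] create(c) — c=0 (map F.......)
[2] unlink(c) —  (map ........)
[3] create(a) — a=0 (map F.......)
[4] unlink(a) —  (map ........)
[5] create(a) — a=0 (map F.......)
[6] append(a, 3) — a=0,1,2,3 (map FFFF....)
[7] append(a, 3) — a=0,1,2,3,4,5,6 (map FFFFFFF.)
[8] truncate(a, 6) — a=0,1,2,3,4,5 (map FFFFFF..)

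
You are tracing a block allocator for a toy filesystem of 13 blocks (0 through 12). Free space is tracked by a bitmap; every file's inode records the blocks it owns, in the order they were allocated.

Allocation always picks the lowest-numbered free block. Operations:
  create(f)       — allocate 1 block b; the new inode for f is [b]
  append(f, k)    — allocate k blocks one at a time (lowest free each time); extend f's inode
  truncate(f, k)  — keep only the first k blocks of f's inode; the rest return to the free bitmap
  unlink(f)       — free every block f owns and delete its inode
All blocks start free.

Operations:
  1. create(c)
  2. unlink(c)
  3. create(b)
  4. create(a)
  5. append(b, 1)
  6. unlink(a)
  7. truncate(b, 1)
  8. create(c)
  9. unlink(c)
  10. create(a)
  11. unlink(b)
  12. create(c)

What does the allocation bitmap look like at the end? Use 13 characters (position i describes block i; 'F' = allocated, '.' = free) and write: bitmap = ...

create(c): bitmap=F............ | c=[0]
unlink(c): bitmap=............. | 
create(b): bitmap=F............ | b=[0]
create(a): bitmap=FF........... | a=[1] b=[0]
append(b, 1): bitmap=FFF.......... | a=[1] b=[0, 2]
unlink(a): bitmap=F.F.......... | b=[0, 2]
truncate(b, 1): bitmap=F............ | b=[0]
create(c): bitmap=FF........... | b=[0] c=[1]
unlink(c): bitmap=F............ | b=[0]
create(a): bitmap=FF........... | a=[1] b=[0]
unlink(b): bitmap=.F........... | a=[1]
create(c): bitmap=FF........... | a=[1] c=[0]

bitmap = FF...........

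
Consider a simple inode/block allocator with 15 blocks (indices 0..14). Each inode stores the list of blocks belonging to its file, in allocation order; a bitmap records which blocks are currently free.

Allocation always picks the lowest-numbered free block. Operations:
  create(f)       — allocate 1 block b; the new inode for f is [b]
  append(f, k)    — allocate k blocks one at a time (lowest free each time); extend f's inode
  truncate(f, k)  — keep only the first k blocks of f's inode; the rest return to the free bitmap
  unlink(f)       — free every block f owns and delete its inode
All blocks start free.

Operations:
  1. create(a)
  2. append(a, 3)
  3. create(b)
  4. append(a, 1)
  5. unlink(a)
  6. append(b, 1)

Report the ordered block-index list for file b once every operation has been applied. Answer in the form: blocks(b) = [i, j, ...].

blocks(b) = [4, 0]

[1] create(a) — a=0 (map F..............)
[2] append(a, 3) — a=0,1,2,3 (map FFFF...........)
[3] create(b) — a=0,1,2,3 b=4 (map FFFFF..........)
[4] append(a, 1) — a=0,1,2,3,5 b=4 (map FFFFFF.........)
[5] unlink(a) — b=4 (map ....F..........)
[6] append(b, 1) — b=4,0 (map F...F..........)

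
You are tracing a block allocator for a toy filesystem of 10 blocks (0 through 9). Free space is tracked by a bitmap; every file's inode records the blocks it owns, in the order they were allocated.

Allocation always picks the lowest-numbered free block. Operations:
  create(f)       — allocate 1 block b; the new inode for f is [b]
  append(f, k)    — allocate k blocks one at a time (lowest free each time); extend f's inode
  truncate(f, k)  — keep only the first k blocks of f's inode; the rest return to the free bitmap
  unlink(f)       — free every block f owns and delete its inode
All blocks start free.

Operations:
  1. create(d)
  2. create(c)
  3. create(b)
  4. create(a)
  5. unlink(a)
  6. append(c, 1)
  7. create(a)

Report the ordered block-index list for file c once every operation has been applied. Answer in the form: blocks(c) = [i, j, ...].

after create(d) → d:[0]  free=[F.........]
after create(c) → c:[1], d:[0]  free=[FF........]
after create(b) → b:[2], c:[1], d:[0]  free=[FFF.......]
after create(a) → a:[3], b:[2], c:[1], d:[0]  free=[FFFF......]
after unlink(a) → b:[2], c:[1], d:[0]  free=[FFF.......]
after append(c, 1) → b:[2], c:[1, 3], d:[0]  free=[FFFF......]
after create(a) → a:[4], b:[2], c:[1, 3], d:[0]  free=[FFFFF.....]

blocks(c) = [1, 3]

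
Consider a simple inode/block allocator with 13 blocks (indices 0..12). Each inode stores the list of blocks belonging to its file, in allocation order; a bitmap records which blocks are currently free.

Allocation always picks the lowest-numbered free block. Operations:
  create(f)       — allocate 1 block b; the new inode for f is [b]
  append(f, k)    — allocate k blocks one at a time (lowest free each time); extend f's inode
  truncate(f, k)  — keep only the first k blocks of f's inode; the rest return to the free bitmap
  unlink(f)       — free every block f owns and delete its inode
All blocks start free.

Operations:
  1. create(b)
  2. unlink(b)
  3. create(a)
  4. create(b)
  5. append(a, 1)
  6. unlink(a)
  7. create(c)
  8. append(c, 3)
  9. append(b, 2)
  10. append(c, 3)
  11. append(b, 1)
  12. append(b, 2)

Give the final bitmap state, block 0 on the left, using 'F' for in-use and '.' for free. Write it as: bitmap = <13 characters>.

bitmap = FFFFFFFFFFFFF

  1. create(b)  ⇒  F............  {b→[0]}
  2. unlink(b)  ⇒  .............  {}
  3. create(a)  ⇒  F............  {a→[0]}
  4. create(b)  ⇒  FF...........  {a→[0]; b→[1]}
  5. append(a, 1)  ⇒  FFF..........  {a→[0, 2]; b→[1]}
  6. unlink(a)  ⇒  .F...........  {b→[1]}
  7. create(c)  ⇒  FF...........  {b→[1]; c→[0]}
  8. append(c, 3)  ⇒  FFFFF........  {b→[1]; c→[0, 2, 3, 4]}
  9. append(b, 2)  ⇒  FFFFFFF......  {b→[1, 5, 6]; c→[0, 2, 3, 4]}
  10. append(c, 3)  ⇒  FFFFFFFFFF...  {b→[1, 5, 6]; c→[0, 2, 3, 4, 7, 8, 9]}
  11. append(b, 1)  ⇒  FFFFFFFFFFF..  {b→[1, 5, 6, 10]; c→[0, 2, 3, 4, 7, 8, 9]}
  12. append(b, 2)  ⇒  FFFFFFFFFFFFF  {b→[1, 5, 6, 10, 11, 12]; c→[0, 2, 3, 4, 7, 8, 9]}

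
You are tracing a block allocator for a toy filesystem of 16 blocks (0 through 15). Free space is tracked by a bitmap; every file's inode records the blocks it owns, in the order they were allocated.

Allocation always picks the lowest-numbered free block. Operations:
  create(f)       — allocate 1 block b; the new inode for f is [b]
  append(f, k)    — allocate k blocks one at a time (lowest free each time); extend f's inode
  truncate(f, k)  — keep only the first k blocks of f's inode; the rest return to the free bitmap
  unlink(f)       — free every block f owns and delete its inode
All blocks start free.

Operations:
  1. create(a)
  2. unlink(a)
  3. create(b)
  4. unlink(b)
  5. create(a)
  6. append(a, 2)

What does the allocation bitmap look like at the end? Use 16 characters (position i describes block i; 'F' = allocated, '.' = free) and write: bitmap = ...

bitmap = FFF.............

create(a): bitmap=F............... | a=[0]
unlink(a): bitmap=................ | 
create(b): bitmap=F............... | b=[0]
unlink(b): bitmap=................ | 
create(a): bitmap=F............... | a=[0]
append(a, 2): bitmap=FFF............. | a=[0, 1, 2]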